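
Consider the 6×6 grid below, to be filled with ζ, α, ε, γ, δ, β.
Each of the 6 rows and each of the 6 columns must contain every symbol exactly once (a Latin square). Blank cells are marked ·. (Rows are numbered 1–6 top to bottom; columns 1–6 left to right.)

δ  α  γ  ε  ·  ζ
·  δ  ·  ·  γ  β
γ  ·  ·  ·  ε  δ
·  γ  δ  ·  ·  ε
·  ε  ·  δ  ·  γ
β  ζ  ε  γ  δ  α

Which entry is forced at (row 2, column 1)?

Row 1, column 5: row 1 has {ζ, α, ε, γ, δ} and column 5 has {ε, γ, δ}, leaving only β.
Row 3, column 2: row 3 has {ε, γ, δ} and column 2 has {ζ, α, ε, γ, δ}, leaving only β.
Row 2, column 1 is narrowed to {ζ, α, ε}.
If it were ζ, then row 2, column 4 would be left with no valid symbol.
If it were α, then row 2, column 4 would be left with no valid symbol.
So row 2, column 1 must be ε.

ε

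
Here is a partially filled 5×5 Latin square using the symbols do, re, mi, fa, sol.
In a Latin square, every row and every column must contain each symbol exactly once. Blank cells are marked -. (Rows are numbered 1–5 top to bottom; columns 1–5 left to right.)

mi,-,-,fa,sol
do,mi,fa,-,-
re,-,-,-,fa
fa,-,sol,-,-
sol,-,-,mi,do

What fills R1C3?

do

Row 2, column 5: row 2 has {do, mi, fa} and column 5 has {do, fa, sol}, leaving only re.
Row 2, column 4: row 2 has {do, re, mi, fa} and column 4 has {mi, fa}, leaving only sol.
Row 3, column 4: row 3 has {re, fa} and column 4 has {mi, fa, sol}, leaving only do.
Row 3, column 2: row 3 has {do, re, fa} and column 2 has {mi}, leaving only sol.
Row 3, column 3: row 3 has {do, re, fa, sol} and column 3 has {fa, sol}, leaving only mi.
Row 4, column 4: row 4 has {fa, sol} and column 4 has {do, mi, fa, sol}, leaving only re.
Row 4, column 2: row 4 has {re, fa, sol} and column 2 has {mi, sol}, leaving only do.
Row 1, column 2: row 1 has {mi, fa, sol} and column 2 has {do, mi, sol}, leaving only re.
Row 1 already has {re, mi, fa, sol} and column 3 already has {mi, fa, sol}, so row 1, column 3 must be do.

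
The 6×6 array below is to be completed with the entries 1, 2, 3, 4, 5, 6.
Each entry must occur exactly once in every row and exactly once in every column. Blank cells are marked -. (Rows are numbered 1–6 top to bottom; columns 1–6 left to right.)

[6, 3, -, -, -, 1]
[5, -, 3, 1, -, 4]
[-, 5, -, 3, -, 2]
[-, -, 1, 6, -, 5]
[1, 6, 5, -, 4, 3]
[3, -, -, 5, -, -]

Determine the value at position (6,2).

1

Row 2, column 2: row 2 has {1, 3, 4, 5} and column 2 has {3, 5, 6}, leaving only 2.
Row 2, column 5: row 2 has {1, 2, 3, 4, 5} and column 5 has {4}, leaving only 6.
Row 3, column 1: row 3 has {2, 3, 5} and column 1 has {1, 3, 5, 6}, leaving only 4.
Row 3, column 3: row 3 has {2, 3, 4, 5} and column 3 has {1, 3, 5}, leaving only 6.
Row 3, column 5: row 3 has {2, 3, 4, 5, 6} and column 5 has {4, 6}, leaving only 1.
Row 4, column 1: row 4 has {1, 5, 6} and column 1 has {1, 3, 4, 5, 6}, leaving only 2.
Row 4, column 2: row 4 has {1, 2, 5, 6} and column 2 has {2, 3, 5, 6}, leaving only 4.
Row 6 already has {3, 5} and column 2 already has {2, 3, 4, 5, 6}, so row 6, column 2 must be 1.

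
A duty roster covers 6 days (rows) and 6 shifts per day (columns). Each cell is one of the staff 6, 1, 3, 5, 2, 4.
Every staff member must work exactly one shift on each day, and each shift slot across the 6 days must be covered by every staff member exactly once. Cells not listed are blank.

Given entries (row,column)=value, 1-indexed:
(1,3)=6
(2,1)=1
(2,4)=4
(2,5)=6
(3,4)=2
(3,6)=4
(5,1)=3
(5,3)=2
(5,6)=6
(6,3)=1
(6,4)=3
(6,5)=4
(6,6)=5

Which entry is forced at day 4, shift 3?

Day 4, shift 3 is narrowed to {3, 5, 4}.
If it were 3, then day 3, shift 3 would be left with no valid symbol.
If it were 5, then day 3, shift 3 would be left with no valid symbol.
So day 4, shift 3 must be 4.

4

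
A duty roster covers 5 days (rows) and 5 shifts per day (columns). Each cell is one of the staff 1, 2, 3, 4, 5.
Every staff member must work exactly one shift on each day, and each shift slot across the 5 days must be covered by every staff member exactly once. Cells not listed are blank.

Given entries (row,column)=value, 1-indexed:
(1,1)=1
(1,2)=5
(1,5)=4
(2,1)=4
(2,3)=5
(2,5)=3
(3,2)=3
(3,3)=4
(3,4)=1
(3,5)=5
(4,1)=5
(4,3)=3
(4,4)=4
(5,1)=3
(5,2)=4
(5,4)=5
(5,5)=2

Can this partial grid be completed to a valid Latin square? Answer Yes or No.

Yes

No day or shift among the givens repeats a symbol, and propagating forced cells runs into no contradiction.
One valid completion exists (for instance, 1 5 2 3 4 / 4 1 5 2 3 / 2 3 4 1 5 / 5 2 3 4 1 / 3 4 1 5 2).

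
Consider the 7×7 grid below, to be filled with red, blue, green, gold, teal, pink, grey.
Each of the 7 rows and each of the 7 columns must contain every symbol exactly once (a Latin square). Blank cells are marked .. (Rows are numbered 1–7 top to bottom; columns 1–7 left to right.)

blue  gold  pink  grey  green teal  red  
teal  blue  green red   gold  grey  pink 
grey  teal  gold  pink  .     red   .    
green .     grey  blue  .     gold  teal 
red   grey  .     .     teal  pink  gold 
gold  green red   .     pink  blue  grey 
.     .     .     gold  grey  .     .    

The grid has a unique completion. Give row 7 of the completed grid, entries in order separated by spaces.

Row 7, column 1: row 7 has {gold, grey} and column 1 has {red, blue, green, gold, teal, grey}, leaving only pink.
Row 7, column 2: row 7 has {gold, pink, grey} and column 2 has {blue, green, gold, teal, grey}, leaving only red.
Row 7, column 6: row 7 has {red, gold, pink, grey} and column 6 has {red, blue, gold, teal, pink, grey}, leaving only green.
Row 7, column 7: row 7 has {red, green, gold, pink, grey} and column 7 has {red, gold, teal, pink, grey}, leaving only blue.
Row 7, column 3: row 7 has {red, blue, green, gold, pink, grey} and column 3 has {red, green, gold, pink, grey}, leaving only teal.
So row 7 reads: pink red teal gold grey green blue.

pink red teal gold grey green blue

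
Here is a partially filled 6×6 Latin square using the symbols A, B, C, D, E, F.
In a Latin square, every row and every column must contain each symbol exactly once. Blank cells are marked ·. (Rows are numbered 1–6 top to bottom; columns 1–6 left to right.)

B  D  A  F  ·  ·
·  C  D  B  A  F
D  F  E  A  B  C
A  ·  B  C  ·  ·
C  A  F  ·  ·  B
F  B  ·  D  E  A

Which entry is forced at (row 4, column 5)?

F

Row 1, column 5: row 1 has {A, B, D, F} and column 5 has {A, B, E}, leaving only C.
Row 1, column 6: row 1 has {A, B, C, D, F} and column 6 has {A, B, C, F}, leaving only E.
Row 2, column 1: row 2 has {A, B, C, D, F} and column 1 has {A, B, C, D, F}, leaving only E.
Row 4, column 2: row 4 has {A, B, C} and column 2 has {A, B, C, D, F}, leaving only E.
Row 4, column 6: row 4 has {A, B, C, E} and column 6 has {A, B, C, E, F}, leaving only D.
Row 4 already has {A, B, C, D, E} and column 5 already has {A, B, C, E}, so row 4, column 5 must be F.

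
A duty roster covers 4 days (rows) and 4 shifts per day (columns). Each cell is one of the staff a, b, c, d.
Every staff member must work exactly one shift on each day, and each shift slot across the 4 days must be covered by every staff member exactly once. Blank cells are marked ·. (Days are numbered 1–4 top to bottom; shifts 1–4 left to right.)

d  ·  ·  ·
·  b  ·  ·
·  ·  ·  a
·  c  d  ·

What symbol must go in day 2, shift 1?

Day 1, shift 2: day 1 has {d} and shift 2 has {b, c}, leaving only a.
Day 3, shift 2: day 3 has {a} and shift 2 has {a, b, c}, leaving only d.
Day 4, shift 4: day 4 has {c, d} and shift 4 has {a}, leaving only b.
Day 1, shift 4: day 1 has {a, d} and shift 4 has {a, b}, leaving only c.
Day 1, shift 3: day 1 has {a, c, d} and shift 3 has {d}, leaving only b.
Day 2, shift 4: day 2 has {b} and shift 4 has {a, b, c}, leaving only d.
Day 3, shift 3: day 3 has {a, d} and shift 3 has {b, d}, leaving only c.
Day 2, shift 3: day 2 has {b, d} and shift 3 has {b, c, d}, leaving only a.
Day 2 already has {a, b, d} and shift 1 already has {d}, so day 2, shift 1 must be c.

c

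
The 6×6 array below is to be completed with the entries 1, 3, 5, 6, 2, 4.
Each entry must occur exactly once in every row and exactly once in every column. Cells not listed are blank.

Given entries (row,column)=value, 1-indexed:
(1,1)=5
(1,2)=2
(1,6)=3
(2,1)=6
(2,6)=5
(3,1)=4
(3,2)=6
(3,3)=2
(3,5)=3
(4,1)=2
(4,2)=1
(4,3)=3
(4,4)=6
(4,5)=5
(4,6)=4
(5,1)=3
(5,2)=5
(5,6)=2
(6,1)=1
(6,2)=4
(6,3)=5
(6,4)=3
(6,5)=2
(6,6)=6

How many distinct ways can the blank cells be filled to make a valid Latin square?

4

Row 1, column 3: eliminating its row and column leaves {1, 6, 4}.
Row 1, column 4: eliminating its row and column leaves {1, 4}.
Row 1, column 5: eliminating its row and column leaves {1, 6, 4}.
Row 2, column 2: eliminating its row and column leaves {3}.
Row 2, column 3: eliminating its row and column leaves {1, 4}.
Row 2, column 4: eliminating its row and column leaves {1, 2, 4}.
Row 2, column 5: eliminating its row and column leaves {1, 4}.
Row 3, column 4: eliminating its row and column leaves {1, 5}.
Row 3, column 6: eliminating its row and column leaves {1}.
Row 5, column 3: eliminating its row and column leaves {1, 6, 4}.
Row 5, column 4: eliminating its row and column leaves {1, 4}.
Row 5, column 5: eliminating its row and column leaves {1, 6, 4}.
Enumerating the assignments across these blanks that avoid any row or column repeat gives 4 completions.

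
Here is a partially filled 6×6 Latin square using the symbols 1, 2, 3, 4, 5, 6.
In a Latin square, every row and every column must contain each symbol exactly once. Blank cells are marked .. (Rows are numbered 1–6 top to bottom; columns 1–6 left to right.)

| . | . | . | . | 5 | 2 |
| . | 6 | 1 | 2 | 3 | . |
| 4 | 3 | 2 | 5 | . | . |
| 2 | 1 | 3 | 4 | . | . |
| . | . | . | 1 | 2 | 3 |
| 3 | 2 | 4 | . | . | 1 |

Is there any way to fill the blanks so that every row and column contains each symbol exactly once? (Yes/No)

Row 1, column 2: row 1 has {2, 5} and column 2 has {1, 2, 3, 6}, so it must be 4.
Row 1, column 3: row 1 has {2, 4, 5} and column 3 has {1, 2, 3, 4}, so it must be 6.
Row 1, column 1: row 1 has {2, 4, 5, 6} and column 1 has {2, 3, 4}, so it must be 1.
Row 1, column 4: row 1 has {1, 2, 4, 5, 6} and column 4 has {1, 2, 4, 5}, so it must be 3.
Row 2, column 1: row 2 has {1, 2, 3, 6} and column 1 has {1, 2, 3, 4}, so it must be 5.
Row 2, column 6: row 2 has {1, 2, 3, 5, 6} and column 6 has {1, 2, 3}, so it must be 4.
Row 3, column 6: row 3 has {2, 3, 4, 5} and column 6 has {1, 2, 3, 4}, so it must be 6.
Row 3, column 5: row 3 has {2, 3, 4, 5, 6} and column 5 has {2, 3, 5}, so it must be 1.
Row 4, column 5: row 4 has {1, 2, 3, 4} and column 5 has {1, 2, 3, 5}, so it must be 6.
Now row 6, column 5: row 6 together with column 5 already contain {1, 2, 3, 4, 5, 6} — every symbol — so nothing can go there. The grid has no valid completion.

No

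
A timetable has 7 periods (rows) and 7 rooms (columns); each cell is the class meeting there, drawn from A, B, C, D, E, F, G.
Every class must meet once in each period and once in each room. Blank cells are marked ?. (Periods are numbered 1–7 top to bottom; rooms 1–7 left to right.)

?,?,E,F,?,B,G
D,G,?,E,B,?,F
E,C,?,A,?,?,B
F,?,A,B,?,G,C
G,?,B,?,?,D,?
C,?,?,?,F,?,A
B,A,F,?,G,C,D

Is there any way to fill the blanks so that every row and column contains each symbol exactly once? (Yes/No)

No

Period 7, room 4: period 7 together with room 4 already contain {A, B, C, D, E, F, G} — every symbol — so nothing can go there. The grid has no valid completion.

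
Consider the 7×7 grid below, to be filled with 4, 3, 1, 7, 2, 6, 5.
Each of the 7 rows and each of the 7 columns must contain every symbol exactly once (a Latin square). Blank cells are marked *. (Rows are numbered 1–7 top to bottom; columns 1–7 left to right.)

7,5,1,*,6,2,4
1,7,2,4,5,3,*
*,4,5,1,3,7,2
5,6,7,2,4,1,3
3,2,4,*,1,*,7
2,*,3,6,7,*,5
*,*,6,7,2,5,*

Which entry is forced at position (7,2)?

Row 1, column 4: row 1 has {4, 1, 7, 2, 6, 5} and column 4 has {4, 1, 7, 2, 6}, leaving only 3.
Row 2, column 7: row 2 has {4, 3, 1, 7, 2, 5} and column 7 has {4, 3, 7, 2, 5}, leaving only 6.
Row 3, column 1: row 3 has {4, 3, 1, 7, 2, 5} and column 1 has {3, 1, 7, 2, 5}, leaving only 6.
Row 5, column 4: row 5 has {4, 3, 1, 7, 2} and column 4 has {4, 3, 1, 7, 2, 6}, leaving only 5.
Row 5, column 6: row 5 has {4, 3, 1, 7, 2, 5} and column 6 has {3, 1, 7, 2, 5}, leaving only 6.
Row 6, column 2: row 6 has {3, 7, 2, 6, 5} and column 2 has {4, 7, 2, 6, 5}, leaving only 1.
Row 7 already has {7, 2, 6, 5} and column 2 already has {4, 1, 7, 2, 6, 5}, so row 7, column 2 must be 3.

3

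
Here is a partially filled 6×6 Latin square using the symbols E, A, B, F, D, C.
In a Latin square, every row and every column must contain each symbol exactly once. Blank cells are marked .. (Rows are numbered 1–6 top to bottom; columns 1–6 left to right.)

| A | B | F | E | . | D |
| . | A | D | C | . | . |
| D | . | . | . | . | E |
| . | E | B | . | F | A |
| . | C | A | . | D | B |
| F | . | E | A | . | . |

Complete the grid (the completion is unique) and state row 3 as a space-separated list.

Row 3, column 2: row 3 has {E, D} and column 2 has {E, A, B, C}, leaving only F.
Row 3, column 3: row 3 has {E, F, D} and column 3 has {E, A, B, F, D}, leaving only C.
Row 3, column 4: row 3 has {E, F, D, C} and column 4 has {E, A, C}, leaving only B.
Row 3, column 5: row 3 has {E, B, F, D, C} and column 5 has {F, D}, leaving only A.
So row 3 reads: D F C B A E.

D F C B A E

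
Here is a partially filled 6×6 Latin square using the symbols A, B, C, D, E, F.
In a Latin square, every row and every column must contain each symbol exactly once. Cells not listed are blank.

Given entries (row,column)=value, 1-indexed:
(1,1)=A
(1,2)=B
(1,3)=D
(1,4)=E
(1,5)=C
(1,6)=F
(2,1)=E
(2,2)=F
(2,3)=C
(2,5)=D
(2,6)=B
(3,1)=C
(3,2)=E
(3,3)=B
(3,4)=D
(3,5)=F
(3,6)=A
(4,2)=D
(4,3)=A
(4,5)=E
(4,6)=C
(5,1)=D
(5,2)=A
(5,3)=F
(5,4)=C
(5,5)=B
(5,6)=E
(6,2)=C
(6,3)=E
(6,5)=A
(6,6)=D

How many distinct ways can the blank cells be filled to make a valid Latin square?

2

Row 2, column 4: eliminating its row and column leaves {A}.
Row 4, column 1: eliminating its row and column leaves {B, F}.
Row 4, column 4: eliminating its row and column leaves {B, F}.
Row 6, column 1: eliminating its row and column leaves {B, F}.
Row 6, column 4: eliminating its row and column leaves {B, F}.
Enumerating the assignments across these blanks that avoid any row or column repeat gives 2 completions.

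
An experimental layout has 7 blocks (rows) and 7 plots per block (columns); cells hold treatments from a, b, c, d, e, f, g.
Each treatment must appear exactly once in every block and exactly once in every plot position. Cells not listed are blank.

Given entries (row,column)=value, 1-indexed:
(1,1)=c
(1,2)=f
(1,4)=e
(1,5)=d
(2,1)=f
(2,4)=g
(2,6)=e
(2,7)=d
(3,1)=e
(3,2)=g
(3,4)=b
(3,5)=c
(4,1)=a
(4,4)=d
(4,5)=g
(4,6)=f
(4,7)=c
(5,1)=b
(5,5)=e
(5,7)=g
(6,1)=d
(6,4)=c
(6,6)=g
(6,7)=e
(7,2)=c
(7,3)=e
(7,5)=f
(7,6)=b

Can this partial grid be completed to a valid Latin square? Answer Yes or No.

Block 1, plot 6: block 1 has {c, d, e, f} and plot 6 has {b, e, f, g}, so it must be a.
Block 1, plot 7: block 1 has {a, c, d, e, f} and plot 7 has {c, d, e, g}, so it must be b.
Block 1, plot 3: block 1 has {a, b, c, d, e, f} and plot 3 has {e}, so it must be g.
Block 3, plot 6: block 3 has {b, c, e, g} and plot 6 has {a, b, e, f, g}, so it must be d.
Block 4, plot 3: block 4 has {a, c, d, f, g} and plot 3 has {e, g}, so it must be b.
Block 4, plot 2: block 4 has {a, b, c, d, f, g} and plot 2 has {c, f, g}, so it must be e.
Block 5, plot 6: block 5 has {b, e, g} and plot 6 has {a, b, d, e, f, g}, so it must be c.
Block 7, plot 1: block 7 has {b, c, e, f} and plot 1 has {a, b, c, d, e, f}, so it must be g.
Block 7, plot 4: block 7 has {b, c, e, f, g} and plot 4 has {b, c, d, e, g}, so it must be a.
Now block 7, plot 7: block 7 together with plot 7 already contain {a, b, c, d, e, f, g} — every symbol — so nothing can go there. The grid has no valid completion.

No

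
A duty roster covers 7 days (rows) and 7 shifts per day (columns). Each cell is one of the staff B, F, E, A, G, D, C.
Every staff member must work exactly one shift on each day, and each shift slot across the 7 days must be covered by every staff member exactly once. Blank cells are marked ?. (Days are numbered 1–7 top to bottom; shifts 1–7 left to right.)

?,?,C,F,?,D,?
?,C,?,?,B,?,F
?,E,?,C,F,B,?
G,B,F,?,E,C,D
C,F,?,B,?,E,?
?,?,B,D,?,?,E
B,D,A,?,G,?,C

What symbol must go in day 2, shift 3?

Day 1, shift 5: day 1 has {F, D, C} and shift 5 has {B, F, E, G}, leaving only A.
Day 1, shift 1: day 1 has {F, A, D, C} and shift 1 has {B, G, C}, leaving only E.
Day 1, shift 2: day 1 has {F, E, A, D, C} and shift 2 has {B, F, E, D, C}, leaving only G.
Day 1, shift 7: day 1 has {F, E, A, G, D, C} and shift 7 has {F, E, D, C}, leaving only B.
Day 4, shift 4: day 4 has {B, F, E, G, D, C} and shift 4 has {B, F, D, C}, leaving only A.
Day 5, shift 5: day 5 has {B, F, E, C} and shift 5 has {B, F, E, A, G}, leaving only D.
Day 5, shift 3: day 5 has {B, F, E, D, C} and shift 3 has {B, F, A, C}, leaving only G.
Day 3, shift 3: day 3 has {B, F, E, C} and shift 3 has {B, F, A, G, C}, leaving only D.
Day 2 already has {B, F, C} and shift 3 already has {B, F, A, G, D, C}, so day 2, shift 3 must be E.

E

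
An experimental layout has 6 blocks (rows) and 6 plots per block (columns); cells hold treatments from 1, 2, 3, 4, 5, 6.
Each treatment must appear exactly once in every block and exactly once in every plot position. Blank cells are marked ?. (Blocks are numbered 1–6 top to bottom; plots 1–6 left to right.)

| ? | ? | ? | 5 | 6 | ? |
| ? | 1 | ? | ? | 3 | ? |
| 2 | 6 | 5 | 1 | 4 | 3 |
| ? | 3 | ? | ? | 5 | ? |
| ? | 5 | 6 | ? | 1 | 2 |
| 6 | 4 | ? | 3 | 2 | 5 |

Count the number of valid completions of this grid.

Block 1, plot 1: eliminating its block and plot leaves {1, 3, 4}.
Block 1, plot 2: eliminating its block and plot leaves {2}.
Block 1, plot 3: eliminating its block and plot leaves {1, 2, 3, 4}.
Block 1, plot 6: eliminating its block and plot leaves {1, 4}.
Block 2, plot 1: eliminating its block and plot leaves {4, 5}.
Block 2, plot 3: eliminating its block and plot leaves {2, 4}.
Block 2, plot 4: eliminating its block and plot leaves {2, 4, 6}.
Block 2, plot 6: eliminating its block and plot leaves {4, 6}.
Block 4, plot 1: eliminating its block and plot leaves {1, 4}.
Block 4, plot 3: eliminating its block and plot leaves {1, 2, 4}.
Block 4, plot 4: eliminating its block and plot leaves {2, 4, 6}.
Block 4, plot 6: eliminating its block and plot leaves {1, 4, 6}.
Block 5, plot 1: eliminating its block and plot leaves {3, 4}.
Block 5, plot 4: eliminating its block and plot leaves {4}.
Block 6, plot 3: eliminating its block and plot leaves {1}.
Enumerating the assignments across these blanks that avoid any block or plot repeat gives 3 completions.

3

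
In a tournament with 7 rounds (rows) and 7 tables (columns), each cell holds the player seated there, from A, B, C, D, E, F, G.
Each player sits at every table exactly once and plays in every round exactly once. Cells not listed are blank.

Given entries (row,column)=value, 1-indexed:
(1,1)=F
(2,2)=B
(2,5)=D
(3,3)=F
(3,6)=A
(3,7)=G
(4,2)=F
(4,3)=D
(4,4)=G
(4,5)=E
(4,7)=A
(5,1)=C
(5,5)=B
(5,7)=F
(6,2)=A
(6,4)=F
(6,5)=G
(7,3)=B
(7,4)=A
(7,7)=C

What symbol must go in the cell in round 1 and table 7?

B

Round 2, table 7: round 2 has {B, D} and table 7 has {A, C, F, G}, leaving only E.
Round 2, table 4: round 2 has {B, D, E} and table 4 has {A, F, G}, leaving only C.
Round 3, table 5: round 3 has {A, F, G} and table 5 has {B, D, E, G}, leaving only C.
Round 1, table 5: round 1 has {F} and table 5 has {B, C, D, E, G}, leaving only A.
Round 4, table 1: round 4 has {A, D, E, F, G} and table 1 has {C, F}, leaving only B.
Round 4, table 6: round 4 has {A, B, D, E, F, G} and table 6 has {A}, leaving only C.
Round 7, table 5: round 7 has {A, B, C} and table 5 has {A, B, C, D, E, G}, leaving only F.
Round 1, table 7 is narrowed to {B, D}.
If it were D, propagating the remaining blanks reaches a contradiction.
So round 1, table 7 must be B.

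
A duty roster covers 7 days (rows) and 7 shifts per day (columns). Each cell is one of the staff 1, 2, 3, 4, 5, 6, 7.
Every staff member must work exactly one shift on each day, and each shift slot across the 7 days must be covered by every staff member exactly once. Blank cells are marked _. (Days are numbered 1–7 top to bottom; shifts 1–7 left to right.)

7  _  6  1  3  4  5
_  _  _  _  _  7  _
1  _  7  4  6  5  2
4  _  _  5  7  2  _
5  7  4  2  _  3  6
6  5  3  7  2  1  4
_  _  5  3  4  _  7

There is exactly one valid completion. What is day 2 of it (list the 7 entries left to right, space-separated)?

3 4 2 6 5 7 1

Day 2, shift 4: day 2 has {7} and shift 4 has {1, 2, 3, 4, 5, 7}, leaving only 6.
Day 1, shift 2: day 1 has {1, 3, 4, 5, 6, 7} and shift 2 has {5, 7}, leaving only 2.
Day 3, shift 2: day 3 has {1, 2, 4, 5, 6, 7} and shift 2 has {2, 5, 7}, leaving only 3.
Day 4, shift 3: day 4 has {2, 4, 5, 7} and shift 3 has {3, 4, 5, 6, 7}, leaving only 1.
Day 2, shift 3: day 2 has {6, 7} and shift 3 has {1, 3, 4, 5, 6, 7}, leaving only 2.
Day 2, shift 1: day 2 has {2, 6, 7} and shift 1 has {1, 4, 5, 6, 7}, leaving only 3.
Day 2, shift 7: day 2 has {2, 3, 6, 7} and shift 7 has {2, 4, 5, 6, 7}, leaving only 1.
Day 2, shift 2: day 2 has {1, 2, 3, 6, 7} and shift 2 has {2, 3, 5, 7}, leaving only 4.
Day 2, shift 5: day 2 has {1, 2, 3, 4, 6, 7} and shift 5 has {2, 3, 4, 6, 7}, leaving only 5.
So day 2 reads: 3 4 2 6 5 7 1.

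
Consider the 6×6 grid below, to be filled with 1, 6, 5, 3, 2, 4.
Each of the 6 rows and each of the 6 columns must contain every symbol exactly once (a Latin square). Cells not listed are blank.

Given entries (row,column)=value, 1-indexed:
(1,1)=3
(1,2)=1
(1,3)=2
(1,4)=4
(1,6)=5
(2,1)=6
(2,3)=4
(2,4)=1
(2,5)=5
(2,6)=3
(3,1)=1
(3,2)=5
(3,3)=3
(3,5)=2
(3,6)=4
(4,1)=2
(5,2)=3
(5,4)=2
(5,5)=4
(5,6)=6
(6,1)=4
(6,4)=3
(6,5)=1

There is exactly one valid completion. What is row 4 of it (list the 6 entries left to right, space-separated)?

Row 4, column 6: row 4 has {2} and column 6 has {6, 5, 3, 4}, leaving only 1.
Row 1, column 5: row 1 has {1, 5, 3, 2, 4} and column 5 has {1, 5, 2, 4}, leaving only 6.
Row 4, column 5: row 4 has {1, 2} and column 5 has {1, 6, 5, 2, 4}, leaving only 3.
Row 2, column 2: row 2 has {1, 6, 5, 3, 4} and column 2 has {1, 5, 3}, leaving only 2.
Row 3, column 4: row 3 has {1, 5, 3, 2, 4} and column 4 has {1, 3, 2, 4}, leaving only 6.
Row 4, column 4: row 4 has {1, 3, 2} and column 4 has {1, 6, 3, 2, 4}, leaving only 5.
Row 4, column 3: row 4 has {1, 5, 3, 2} and column 3 has {3, 2, 4}, leaving only 6.
Row 4, column 2: row 4 has {1, 6, 5, 3, 2} and column 2 has {1, 5, 3, 2}, leaving only 4.
So row 4 reads: 2 4 6 5 3 1.

2 4 6 5 3 1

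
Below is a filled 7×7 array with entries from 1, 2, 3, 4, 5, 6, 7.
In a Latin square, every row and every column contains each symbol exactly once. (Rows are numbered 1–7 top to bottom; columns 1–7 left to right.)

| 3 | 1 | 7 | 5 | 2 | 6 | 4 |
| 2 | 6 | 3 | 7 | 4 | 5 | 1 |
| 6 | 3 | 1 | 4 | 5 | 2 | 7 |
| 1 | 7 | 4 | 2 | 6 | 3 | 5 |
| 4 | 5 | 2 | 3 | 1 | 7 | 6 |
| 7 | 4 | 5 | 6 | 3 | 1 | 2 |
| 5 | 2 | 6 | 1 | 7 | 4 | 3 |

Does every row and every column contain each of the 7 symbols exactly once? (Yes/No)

Each row is a permutation of the 7 symbols, and so is each column.

Yes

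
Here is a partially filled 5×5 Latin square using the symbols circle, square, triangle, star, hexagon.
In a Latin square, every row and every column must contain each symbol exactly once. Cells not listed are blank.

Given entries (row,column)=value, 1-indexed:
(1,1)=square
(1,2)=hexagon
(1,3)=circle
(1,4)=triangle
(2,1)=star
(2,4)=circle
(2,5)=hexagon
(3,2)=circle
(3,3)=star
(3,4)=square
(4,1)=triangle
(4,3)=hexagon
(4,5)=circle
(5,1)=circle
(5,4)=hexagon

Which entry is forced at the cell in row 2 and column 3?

Row 1, column 5: row 1 has {circle, square, triangle, hexagon} and column 5 has {circle, hexagon}, leaving only star.
Row 3, column 1: row 3 has {circle, square, star} and column 1 has {circle, square, triangle, star}, leaving only hexagon.
Row 3, column 5: row 3 has {circle, square, star, hexagon} and column 5 has {circle, star, hexagon}, leaving only triangle.
Row 4, column 4: row 4 has {circle, triangle, hexagon} and column 4 has {circle, square, triangle, hexagon}, leaving only star.
Row 4, column 2: row 4 has {circle, triangle, star, hexagon} and column 2 has {circle, hexagon}, leaving only square.
Row 2, column 2: row 2 has {circle, star, hexagon} and column 2 has {circle, square, hexagon}, leaving only triangle.
Row 2 already has {circle, triangle, star, hexagon} and column 3 already has {circle, star, hexagon}, so row 2, column 3 must be square.

square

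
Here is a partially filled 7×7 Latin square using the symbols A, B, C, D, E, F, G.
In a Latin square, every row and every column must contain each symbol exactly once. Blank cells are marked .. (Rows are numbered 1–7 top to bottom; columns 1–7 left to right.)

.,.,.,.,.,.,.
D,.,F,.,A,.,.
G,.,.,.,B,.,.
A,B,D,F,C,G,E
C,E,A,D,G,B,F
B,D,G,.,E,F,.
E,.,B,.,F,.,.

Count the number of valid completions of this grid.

Row 1, column 1: eliminating its row and column leaves {F}.
Row 1, column 2: eliminating its row and column leaves {A, C, F, G}.
Row 1, column 3: eliminating its row and column leaves {C, E}.
Row 1, column 4: eliminating its row and column leaves {A, B, C, E, G}.
Row 1, column 5: eliminating its row and column leaves {D}.
Row 1, column 6: eliminating its row and column leaves {A, C, D, E}.
Row 1, column 7: eliminating its row and column leaves {A, B, C, D, G}.
Row 2, column 2: eliminating its row and column leaves {C, G}.
Row 2, column 4: eliminating its row and column leaves {B, C, E, G}.
Row 2, column 6: eliminating its row and column leaves {C, E}.
Row 2, column 7: eliminating its row and column leaves {B, C, G}.
Row 3, column 2: eliminating its row and column leaves {A, C, F}.
Row 3, column 3: eliminating its row and column leaves {C, E}.
Row 3, column 4: eliminating its row and column leaves {A, C, E}.
Row 3, column 6: eliminating its row and column leaves {A, C, D, E}.
Row 3, column 7: eliminating its row and column leaves {A, C, D}.
Row 6, column 4: eliminating its row and column leaves {A, C}.
Row 6, column 7: eliminating its row and column leaves {A, C}.
Row 7, column 2: eliminating its row and column leaves {A, C, G}.
Row 7, column 4: eliminating its row and column leaves {A, C, G}.
Row 7, column 6: eliminating its row and column leaves {A, C, D}.
Row 7, column 7: eliminating its row and column leaves {A, C, D, G}.
Enumerating the assignments across these blanks that avoid any row or column repeat gives 20 completions.

20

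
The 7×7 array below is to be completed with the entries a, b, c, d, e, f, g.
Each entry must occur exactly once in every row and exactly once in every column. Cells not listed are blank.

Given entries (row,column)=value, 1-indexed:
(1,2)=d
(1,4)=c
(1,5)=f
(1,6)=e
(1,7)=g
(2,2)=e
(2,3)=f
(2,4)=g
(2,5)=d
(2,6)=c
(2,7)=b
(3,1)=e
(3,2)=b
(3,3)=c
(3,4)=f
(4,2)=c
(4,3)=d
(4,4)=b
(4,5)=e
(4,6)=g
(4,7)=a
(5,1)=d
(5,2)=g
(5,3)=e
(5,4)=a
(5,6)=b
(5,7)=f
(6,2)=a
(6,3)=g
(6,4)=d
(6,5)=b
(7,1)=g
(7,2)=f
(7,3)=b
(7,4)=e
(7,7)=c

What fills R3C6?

Row 1, column 3: row 1 has {c, d, e, f, g} and column 3 has {b, c, d, e, f, g}, leaving only a.
Row 1, column 1: row 1 has {a, c, d, e, f, g} and column 1 has {d, e, g}, leaving only b.
Row 2, column 1: row 2 has {b, c, d, e, f, g} and column 1 has {b, d, e, g}, leaving only a.
Row 3, column 7: row 3 has {b, c, e, f} and column 7 has {a, b, c, f, g}, leaving only d.
Row 3 already has {b, c, d, e, f} and column 6 already has {b, c, e, g}, so row 3, column 6 must be a.

a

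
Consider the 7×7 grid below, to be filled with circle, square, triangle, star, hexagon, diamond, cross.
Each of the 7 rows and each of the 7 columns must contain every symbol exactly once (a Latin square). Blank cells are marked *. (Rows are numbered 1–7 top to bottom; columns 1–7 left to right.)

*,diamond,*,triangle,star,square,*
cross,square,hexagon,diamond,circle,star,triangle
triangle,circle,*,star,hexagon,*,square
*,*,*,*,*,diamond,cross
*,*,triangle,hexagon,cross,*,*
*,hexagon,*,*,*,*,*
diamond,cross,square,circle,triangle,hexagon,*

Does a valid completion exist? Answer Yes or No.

Row 3, column 6: row 3 has {circle, square, triangle, star, hexagon} and column 6 has {square, star, hexagon, diamond}, so it must be cross.
Row 3, column 3: row 3 has {circle, square, triangle, star, hexagon, cross} and column 3 has {square, triangle, hexagon}, so it must be diamond.
Row 4, column 4: row 4 has {diamond, cross} and column 4 has {circle, triangle, star, hexagon, diamond}, so it must be square.
Now row 4, column 5: row 4 together with column 5 already contain {circle, square, triangle, star, hexagon, diamond, cross} — every symbol — so nothing can go there. The grid has no valid completion.

No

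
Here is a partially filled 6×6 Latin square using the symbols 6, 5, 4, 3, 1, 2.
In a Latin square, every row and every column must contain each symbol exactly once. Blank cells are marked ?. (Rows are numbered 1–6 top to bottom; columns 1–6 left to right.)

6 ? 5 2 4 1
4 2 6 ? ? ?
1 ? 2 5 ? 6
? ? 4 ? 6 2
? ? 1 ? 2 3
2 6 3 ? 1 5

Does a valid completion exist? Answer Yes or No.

No

Row 2, column 6: row 2 together with column 6 already contain {6, 5, 4, 3, 1, 2} — every symbol — so nothing can go there. The grid has no valid completion.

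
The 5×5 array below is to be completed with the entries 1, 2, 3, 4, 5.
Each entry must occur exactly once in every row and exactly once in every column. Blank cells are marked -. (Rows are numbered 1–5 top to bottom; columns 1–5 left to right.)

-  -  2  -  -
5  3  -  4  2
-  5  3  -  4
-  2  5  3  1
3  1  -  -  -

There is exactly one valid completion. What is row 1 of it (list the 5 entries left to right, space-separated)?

1 4 2 5 3

Row 1, column 2: row 1 has {2} and column 2 has {1, 2, 3, 5}, leaving only 4.
Row 1, column 1: row 1 has {2, 4} and column 1 has {3, 5}, leaving only 1.
Row 1, column 4: row 1 has {1, 2, 4} and column 4 has {3, 4}, leaving only 5.
Row 1, column 5: row 1 has {1, 2, 4, 5} and column 5 has {1, 2, 4}, leaving only 3.
So row 1 reads: 1 4 2 5 3.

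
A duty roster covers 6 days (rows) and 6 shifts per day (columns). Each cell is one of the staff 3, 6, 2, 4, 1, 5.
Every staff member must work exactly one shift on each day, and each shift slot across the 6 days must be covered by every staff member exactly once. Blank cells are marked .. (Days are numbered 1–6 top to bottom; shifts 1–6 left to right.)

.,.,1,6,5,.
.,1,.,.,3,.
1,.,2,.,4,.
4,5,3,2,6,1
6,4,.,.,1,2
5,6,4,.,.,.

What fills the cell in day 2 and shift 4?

4

Day 2, shift 1: day 2 has {3, 1} and shift 1 has {6, 4, 1, 5}, leaving only 2.
Day 1, shift 1: day 1 has {6, 1, 5} and shift 1 has {6, 2, 4, 1, 5}, leaving only 3.
Day 1, shift 2: day 1 has {3, 6, 1, 5} and shift 2 has {6, 4, 1, 5}, leaving only 2.
Day 1, shift 6: day 1 has {3, 6, 2, 1, 5} and shift 6 has {2, 1}, leaving only 4.
Day 3, shift 2: day 3 has {2, 4, 1} and shift 2 has {6, 2, 4, 1, 5}, leaving only 3.
Day 3, shift 4: day 3 has {3, 2, 4, 1} and shift 4 has {6, 2}, leaving only 5.
Day 2 already has {3, 2, 1} and shift 4 already has {6, 2, 5}, so day 2, shift 4 must be 4.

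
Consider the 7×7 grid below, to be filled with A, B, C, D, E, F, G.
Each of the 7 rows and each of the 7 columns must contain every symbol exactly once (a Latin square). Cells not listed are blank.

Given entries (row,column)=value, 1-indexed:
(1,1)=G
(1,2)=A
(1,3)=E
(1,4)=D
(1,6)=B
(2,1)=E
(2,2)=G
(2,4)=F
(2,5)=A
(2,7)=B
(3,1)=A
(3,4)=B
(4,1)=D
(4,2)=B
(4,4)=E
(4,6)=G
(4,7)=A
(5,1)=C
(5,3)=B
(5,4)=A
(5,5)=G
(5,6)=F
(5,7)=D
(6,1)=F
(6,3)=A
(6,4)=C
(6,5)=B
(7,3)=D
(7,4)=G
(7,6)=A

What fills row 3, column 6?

C

Row 2, column 3: row 2 has {A, B, E, F, G} and column 3 has {A, B, D, E}, leaving only C.
Row 2, column 6: row 2 has {A, B, C, E, F, G} and column 6 has {A, B, F, G}, leaving only D.
Row 4, column 3: row 4 has {A, B, D, E, G} and column 3 has {A, B, C, D, E}, leaving only F.
Row 3, column 3: row 3 has {A, B} and column 3 has {A, B, C, D, E, F}, leaving only G.
Row 4, column 5: row 4 has {A, B, D, E, F, G} and column 5 has {A, B, G}, leaving only C.
Row 1, column 5: row 1 has {A, B, D, E, G} and column 5 has {A, B, C, G}, leaving only F.
Row 1, column 7: row 1 has {A, B, D, E, F, G} and column 7 has {A, B, D}, leaving only C.
Row 5, column 2: row 5 has {A, B, C, D, F, G} and column 2 has {A, B, G}, leaving only E.
Row 6, column 2: row 6 has {A, B, C, F} and column 2 has {A, B, E, G}, leaving only D.
Row 6, column 6: row 6 has {A, B, C, D, F} and column 6 has {A, B, D, F, G}, leaving only E.
Row 3 already has {A, B, G} and column 6 already has {A, B, D, E, F, G}, so row 3, column 6 must be C.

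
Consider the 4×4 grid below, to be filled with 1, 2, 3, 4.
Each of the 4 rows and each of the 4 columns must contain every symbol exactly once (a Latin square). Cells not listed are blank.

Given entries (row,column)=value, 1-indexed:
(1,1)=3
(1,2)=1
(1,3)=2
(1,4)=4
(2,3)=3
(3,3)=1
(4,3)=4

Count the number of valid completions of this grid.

Row 2, column 1: eliminating its row and column leaves {1, 2, 4}.
Row 2, column 2: eliminating its row and column leaves {2, 4}.
Row 2, column 4: eliminating its row and column leaves {1, 2}.
Row 3, column 1: eliminating its row and column leaves {2, 4}.
Row 3, column 2: eliminating its row and column leaves {2, 3, 4}.
Row 3, column 4: eliminating its row and column leaves {2, 3}.
Row 4, column 1: eliminating its row and column leaves {1, 2}.
Row 4, column 2: eliminating its row and column leaves {2, 3}.
Row 4, column 4: eliminating its row and column leaves {1, 2, 3}.
Enumerating the assignments across these blanks that avoid any row or column repeat gives 4 completions.

4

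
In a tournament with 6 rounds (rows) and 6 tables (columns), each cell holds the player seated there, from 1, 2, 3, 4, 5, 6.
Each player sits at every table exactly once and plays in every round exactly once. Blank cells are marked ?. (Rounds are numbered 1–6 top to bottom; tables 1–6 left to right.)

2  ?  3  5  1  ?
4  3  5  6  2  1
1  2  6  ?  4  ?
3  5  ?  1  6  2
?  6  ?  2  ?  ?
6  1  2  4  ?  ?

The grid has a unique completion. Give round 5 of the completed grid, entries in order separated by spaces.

5 6 1 2 3 4

Round 5, table 1: round 5 has {2, 6} and table 1 has {1, 2, 3, 4, 6}, leaving only 5.
Round 5, table 5: round 5 has {2, 5, 6} and table 5 has {1, 2, 4, 6}, leaving only 3.
Round 5, table 6: round 5 has {2, 3, 5, 6} and table 6 has {1, 2}, leaving only 4.
Round 5, table 3: round 5 has {2, 3, 4, 5, 6} and table 3 has {2, 3, 5, 6}, leaving only 1.
So round 5 reads: 5 6 1 2 3 4.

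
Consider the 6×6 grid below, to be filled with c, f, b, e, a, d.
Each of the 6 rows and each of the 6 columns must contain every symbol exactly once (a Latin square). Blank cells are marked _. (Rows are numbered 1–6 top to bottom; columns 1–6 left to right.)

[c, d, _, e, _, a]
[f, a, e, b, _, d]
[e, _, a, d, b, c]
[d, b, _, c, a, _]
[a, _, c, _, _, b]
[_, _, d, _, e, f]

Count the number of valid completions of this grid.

Row 1, column 3: eliminating its row and column leaves {f, b}.
Row 1, column 5: eliminating its row and column leaves {f}.
Row 2, column 5: eliminating its row and column leaves {c}.
Row 3, column 2: eliminating its row and column leaves {f}.
Row 4, column 3: eliminating its row and column leaves {f}.
Row 4, column 6: eliminating its row and column leaves {e}.
Row 5, column 2: eliminating its row and column leaves {f, e}.
Row 5, column 4: eliminating its row and column leaves {f}.
Row 5, column 5: eliminating its row and column leaves {f, d}.
Row 6, column 1: eliminating its row and column leaves {b}.
Row 6, column 2: eliminating its row and column leaves {c}.
Row 6, column 4: eliminating its row and column leaves {a}.
Only one assignment across all blanks avoids any row or column repeat, giving 1 completion.

1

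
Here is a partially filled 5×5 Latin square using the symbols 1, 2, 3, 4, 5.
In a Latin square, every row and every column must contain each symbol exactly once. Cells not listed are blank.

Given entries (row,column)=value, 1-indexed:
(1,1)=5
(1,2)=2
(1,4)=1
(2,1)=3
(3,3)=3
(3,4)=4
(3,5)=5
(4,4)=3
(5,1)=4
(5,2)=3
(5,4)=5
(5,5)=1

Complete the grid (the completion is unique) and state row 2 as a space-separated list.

Row 2, column 4: row 2 has {3} and column 4 has {1, 3, 4, 5}, leaving only 2.
Row 2, column 5: row 2 has {2, 3} and column 5 has {1, 5}, leaving only 4.
Row 1, column 3: row 1 has {1, 2, 5} and column 3 has {3}, leaving only 4.
Row 1, column 5: row 1 has {1, 2, 4, 5} and column 5 has {1, 4, 5}, leaving only 3.
Row 3, column 2: row 3 has {3, 4, 5} and column 2 has {2, 3}, leaving only 1.
Row 2, column 2: row 2 has {2, 3, 4} and column 2 has {1, 2, 3}, leaving only 5.
Row 2, column 3: row 2 has {2, 3, 4, 5} and column 3 has {3, 4}, leaving only 1.
So row 2 reads: 3 5 1 2 4.

3 5 1 2 4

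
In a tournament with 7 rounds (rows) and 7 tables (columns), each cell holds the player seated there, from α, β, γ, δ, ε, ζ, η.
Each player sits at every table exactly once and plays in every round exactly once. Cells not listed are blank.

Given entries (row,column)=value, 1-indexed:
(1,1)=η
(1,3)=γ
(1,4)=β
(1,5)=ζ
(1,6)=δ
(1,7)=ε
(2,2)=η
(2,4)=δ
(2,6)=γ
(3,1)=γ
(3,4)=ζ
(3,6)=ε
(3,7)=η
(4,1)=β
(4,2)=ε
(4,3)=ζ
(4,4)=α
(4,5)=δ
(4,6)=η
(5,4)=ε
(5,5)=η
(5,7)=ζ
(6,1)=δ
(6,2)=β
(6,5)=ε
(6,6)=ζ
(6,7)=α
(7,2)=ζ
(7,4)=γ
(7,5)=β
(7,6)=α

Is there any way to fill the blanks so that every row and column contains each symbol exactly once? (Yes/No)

Round 1, table 2: round 1 has {β, γ, δ, ε, ζ, η} and table 2 has {β, ε, ζ, η}, so it must be α.
Round 2, table 5: round 2 has {γ, δ, η} and table 5 has {β, δ, ε, ζ, η}, so it must be α.
Now round 3, table 5: round 3 together with table 5 already contain {α, β, γ, δ, ε, ζ, η} — every symbol — so nothing can go there. The grid has no valid completion.

No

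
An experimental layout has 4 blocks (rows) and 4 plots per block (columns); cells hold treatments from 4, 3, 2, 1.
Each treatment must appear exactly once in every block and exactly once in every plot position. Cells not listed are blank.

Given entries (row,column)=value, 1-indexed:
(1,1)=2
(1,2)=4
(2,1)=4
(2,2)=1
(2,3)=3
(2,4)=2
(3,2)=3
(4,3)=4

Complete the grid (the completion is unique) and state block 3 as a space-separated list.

1 3 2 4

Block 3, plot 1: block 3 has {3} and plot 1 has {4, 2}, leaving only 1.
Block 3, plot 3: block 3 has {3, 1} and plot 3 has {4, 3}, leaving only 2.
Block 3, plot 4: block 3 has {3, 2, 1} and plot 4 has {2}, leaving only 4.
So block 3 reads: 1 3 2 4.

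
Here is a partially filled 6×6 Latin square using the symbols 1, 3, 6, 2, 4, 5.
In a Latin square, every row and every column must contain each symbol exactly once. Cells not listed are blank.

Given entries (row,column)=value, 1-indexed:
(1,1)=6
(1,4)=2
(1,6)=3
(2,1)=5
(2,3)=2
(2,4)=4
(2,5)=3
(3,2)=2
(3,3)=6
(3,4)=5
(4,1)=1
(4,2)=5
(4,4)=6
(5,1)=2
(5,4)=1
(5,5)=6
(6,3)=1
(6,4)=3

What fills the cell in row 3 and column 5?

4

Row 6, column 1: row 6 has {1, 3} and column 1 has {1, 6, 2, 5}, leaving only 4.
Row 3, column 1: row 3 has {6, 2, 5} and column 1 has {1, 6, 2, 4, 5}, leaving only 3.
Row 6, column 2: row 6 has {1, 3, 4} and column 2 has {2, 5}, leaving only 6.
Row 2, column 2: row 2 has {3, 2, 4, 5} and column 2 has {6, 2, 5}, leaving only 1.
Row 1, column 2: row 1 has {3, 6, 2} and column 2 has {1, 6, 2, 5}, leaving only 4.
Row 1, column 3: row 1 has {3, 6, 2, 4} and column 3 has {1, 6, 2}, leaving only 5.
Row 1, column 5: row 1 has {3, 6, 2, 4, 5} and column 5 has {3, 6}, leaving only 1.
Row 3 already has {3, 6, 2, 5} and column 5 already has {1, 3, 6}, so row 3, column 5 must be 4.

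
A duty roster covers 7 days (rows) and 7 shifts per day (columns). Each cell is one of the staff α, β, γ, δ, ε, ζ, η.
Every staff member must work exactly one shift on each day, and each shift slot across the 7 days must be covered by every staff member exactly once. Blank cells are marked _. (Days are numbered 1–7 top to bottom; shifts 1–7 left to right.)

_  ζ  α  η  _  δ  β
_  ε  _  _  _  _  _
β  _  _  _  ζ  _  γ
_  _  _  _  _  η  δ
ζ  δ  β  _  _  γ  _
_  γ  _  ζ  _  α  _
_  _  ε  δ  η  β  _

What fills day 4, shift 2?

β

Day 2, shift 6: day 2 has {ε} and shift 6 has {α, β, γ, δ, η}, leaving only ζ.
Day 3, shift 6: day 3 has {β, γ, ζ} and shift 6 has {α, β, γ, δ, ζ, η}, leaving only ε.
Day 3, shift 4: day 3 has {β, γ, ε, ζ} and shift 4 has {δ, ζ, η}, leaving only α.
Day 3, shift 2: day 3 has {α, β, γ, ε, ζ} and shift 2 has {γ, δ, ε, ζ}, leaving only η.
Day 3, shift 3: day 3 has {α, β, γ, ε, ζ, η} and shift 3 has {α, β, ε}, leaving only δ.
Day 5, shift 4: day 5 has {β, γ, δ, ζ} and shift 4 has {α, δ, ζ, η}, leaving only ε.
Day 5, shift 5: day 5 has {β, γ, δ, ε, ζ} and shift 5 has {ζ, η}, leaving only α.
Day 5, shift 7: day 5 has {α, β, γ, δ, ε, ζ} and shift 7 has {β, γ, δ}, leaving only η.
Day 2, shift 7: day 2 has {ε, ζ} and shift 7 has {β, γ, δ, η}, leaving only α.
Day 6, shift 3: day 6 has {α, γ, ζ} and shift 3 has {α, β, δ, ε}, leaving only η.
Day 2, shift 3: day 2 has {α, ε, ζ} and shift 3 has {α, β, δ, ε, η}, leaving only γ.
Day 2, shift 4: day 2 has {α, γ, ε, ζ} and shift 4 has {α, δ, ε, ζ, η}, leaving only β.
Day 2, shift 5: day 2 has {α, β, γ, ε, ζ} and shift 5 has {α, ζ, η}, leaving only δ.
Day 2, shift 1: day 2 has {α, β, γ, δ, ε, ζ} and shift 1 has {β, ζ}, leaving only η.
Day 4, shift 3: day 4 has {δ, η} and shift 3 has {α, β, γ, δ, ε, η}, leaving only ζ.
Day 4, shift 4: day 4 has {δ, ζ, η} and shift 4 has {α, β, δ, ε, ζ, η}, leaving only γ.
Day 6, shift 7: day 6 has {α, γ, ζ, η} and shift 7 has {α, β, γ, δ, η}, leaving only ε.
Day 6, shift 1: day 6 has {α, γ, ε, ζ, η} and shift 1 has {β, ζ, η}, leaving only δ.
Day 6, shift 5: day 6 has {α, γ, δ, ε, ζ, η} and shift 5 has {α, δ, ζ, η}, leaving only β.
Day 4, shift 5: day 4 has {γ, δ, ζ, η} and shift 5 has {α, β, δ, ζ, η}, leaving only ε.
Day 1, shift 5: day 1 has {α, β, δ, ζ, η} and shift 5 has {α, β, δ, ε, ζ, η}, leaving only γ.
Day 1, shift 1: day 1 has {α, β, γ, δ, ζ, η} and shift 1 has {β, δ, ζ, η}, leaving only ε.
Day 4, shift 1: day 4 has {γ, δ, ε, ζ, η} and shift 1 has {β, δ, ε, ζ, η}, leaving only α.
Day 4 already has {α, γ, δ, ε, ζ, η} and shift 2 already has {γ, δ, ε, ζ, η}, so day 4, shift 2 must be β.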